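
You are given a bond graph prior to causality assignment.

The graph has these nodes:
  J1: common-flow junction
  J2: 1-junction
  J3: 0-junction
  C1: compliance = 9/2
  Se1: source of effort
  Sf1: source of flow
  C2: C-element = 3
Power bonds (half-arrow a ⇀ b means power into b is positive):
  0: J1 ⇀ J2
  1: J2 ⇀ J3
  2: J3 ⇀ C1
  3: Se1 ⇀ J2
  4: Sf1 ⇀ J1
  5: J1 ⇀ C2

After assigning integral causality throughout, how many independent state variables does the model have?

2  (C1, C2 all integral)

#3 →J2  (Se1 fixes effort; stroke away)
#4 →Sf1  (source Sf1 imposes f)
#0 →J1  (common-f at J1 fixed by 4)
#5 →J1  (J1: bond 4 brought flow, rest push out)
#1 →J2  (1-jn J2 has f-setter on 0)
#2 →J3  (closing 0-jn rule on J3)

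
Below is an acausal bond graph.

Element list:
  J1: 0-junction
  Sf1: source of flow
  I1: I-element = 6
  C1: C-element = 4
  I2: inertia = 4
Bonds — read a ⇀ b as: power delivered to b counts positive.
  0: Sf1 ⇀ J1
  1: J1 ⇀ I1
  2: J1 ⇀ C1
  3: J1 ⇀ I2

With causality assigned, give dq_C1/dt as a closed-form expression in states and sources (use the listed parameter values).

dq_C1/dt = F_Sf1 - p_I1/6 - p_I2/4

b0 stroke at Sf1  (Sf1 fixes flow; stroke at Sf1)
b1 stroke at I1  (I1 outputs flow p/I1)
b2 stroke at J1  (C1 integral (e out))
b3 stroke at I2  (0-jn J1 has e-setter on 2)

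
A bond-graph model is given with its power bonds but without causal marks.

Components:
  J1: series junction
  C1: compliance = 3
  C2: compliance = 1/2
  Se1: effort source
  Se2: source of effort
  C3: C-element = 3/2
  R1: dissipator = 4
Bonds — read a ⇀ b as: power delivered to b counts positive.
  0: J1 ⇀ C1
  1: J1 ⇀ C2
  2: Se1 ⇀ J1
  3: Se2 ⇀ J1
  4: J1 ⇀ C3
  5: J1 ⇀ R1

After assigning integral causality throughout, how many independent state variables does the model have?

3  (C1, C2, C3 all integral)

b2 stroke at J1  (Se1 fixes effort; stroke away)
b3 stroke at J1  (Se2 fixes effort; stroke away)
b0 stroke at J1  (C1 integral (e out))
b1 stroke at J1  (C2 integral (e out))
b4 stroke at J1  (C3 integral (e out))
b5 stroke at R1  (only one flow-in slot at J1)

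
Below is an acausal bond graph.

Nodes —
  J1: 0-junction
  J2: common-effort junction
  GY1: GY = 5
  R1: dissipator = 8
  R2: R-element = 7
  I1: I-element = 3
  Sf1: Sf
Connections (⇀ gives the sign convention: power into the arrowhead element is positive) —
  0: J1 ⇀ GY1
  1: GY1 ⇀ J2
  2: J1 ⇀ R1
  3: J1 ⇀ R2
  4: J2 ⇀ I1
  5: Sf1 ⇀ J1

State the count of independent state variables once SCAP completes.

1  (I1 all integral)

#5 |Sf1  (Sf1: flow source, stroke at near end)
#4 |I1  (I1: I, integral causality)
#1 |J2  (closing 0-jn rule on J2)
#0 |J1  (GY1: gyrator matches bond 1)
#2 |R1  (common-e at J1 fixed by 0)
#3 |R2  (J1: bond 0 brought effort, rest push out)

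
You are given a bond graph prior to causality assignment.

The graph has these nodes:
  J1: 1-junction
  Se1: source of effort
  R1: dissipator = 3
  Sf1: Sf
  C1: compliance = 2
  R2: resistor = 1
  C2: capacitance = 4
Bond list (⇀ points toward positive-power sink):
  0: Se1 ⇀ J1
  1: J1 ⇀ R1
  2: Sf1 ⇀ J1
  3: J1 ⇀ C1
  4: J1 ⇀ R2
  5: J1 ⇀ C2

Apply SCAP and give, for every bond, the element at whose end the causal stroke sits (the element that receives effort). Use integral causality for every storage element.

bond 0 |J1
bond 1 |J1
bond 2 |Sf1
bond 3 |J1
bond 4 |J1
bond 5 |J1

#0 →J1  (source Se1 imposes e)
#2 →Sf1  (Sf1 (Sf) sets flow on bond)
#1 →J1  (J1 flow already set via bond 2)
#3 →J1  (1-jn J1 has f-setter on 2)
#4 →J1  (J1: bond 2 brought flow, rest push out)
#5 →J1  (1-jn J1 has f-setter on 2)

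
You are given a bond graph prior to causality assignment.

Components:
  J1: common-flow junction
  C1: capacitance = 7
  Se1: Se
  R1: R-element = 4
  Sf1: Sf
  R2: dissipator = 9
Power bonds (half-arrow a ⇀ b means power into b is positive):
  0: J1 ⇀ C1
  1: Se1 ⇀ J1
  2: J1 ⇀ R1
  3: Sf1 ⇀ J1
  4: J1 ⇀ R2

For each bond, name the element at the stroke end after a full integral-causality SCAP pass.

β1 stroke at J1  (source Se1 imposes e)
β3 stroke at Sf1  (Sf1 fixes flow; stroke at Sf1)
β0 stroke at J1  (1-jn J1 has f-setter on 3)
β2 stroke at J1  (1-jn J1 has f-setter on 3)
β4 stroke at J1  (1-jn J1 has f-setter on 3)

bond 0 |J1
bond 1 |J1
bond 2 |J1
bond 3 |Sf1
bond 4 |J1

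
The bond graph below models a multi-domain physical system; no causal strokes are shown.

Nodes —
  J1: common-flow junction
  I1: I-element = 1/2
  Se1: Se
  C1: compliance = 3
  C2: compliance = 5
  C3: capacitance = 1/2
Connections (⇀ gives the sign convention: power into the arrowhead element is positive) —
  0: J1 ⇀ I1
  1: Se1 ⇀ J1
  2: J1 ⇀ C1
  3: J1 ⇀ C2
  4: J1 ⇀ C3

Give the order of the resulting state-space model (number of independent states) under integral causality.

4  (C1, C2, C3, I1 all integral)

bond 1 |J1  (Se1 (Se) sets effort on bond)
bond 0 |I1  (I1 outputs flow p/I1)
bond 2 |J1  (common-f at J1 fixed by 0)
bond 3 |J1  (1-jn J1 has f-setter on 0)
bond 4 |J1  (J1 flow already set via bond 0)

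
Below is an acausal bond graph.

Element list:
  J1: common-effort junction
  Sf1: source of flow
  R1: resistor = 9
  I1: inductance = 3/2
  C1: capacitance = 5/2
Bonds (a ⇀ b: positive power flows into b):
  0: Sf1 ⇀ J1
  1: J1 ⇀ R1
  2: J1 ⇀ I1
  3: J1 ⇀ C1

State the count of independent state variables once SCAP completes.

2  (C1, I1 all integral)

#0 |Sf1  (Sf1 (Sf) sets flow on bond)
#2 |I1  (I1 outputs flow p/I1)
#3 |J1  (C1 integral (e out))
#1 |R1  (J1 effort already set via bond 3)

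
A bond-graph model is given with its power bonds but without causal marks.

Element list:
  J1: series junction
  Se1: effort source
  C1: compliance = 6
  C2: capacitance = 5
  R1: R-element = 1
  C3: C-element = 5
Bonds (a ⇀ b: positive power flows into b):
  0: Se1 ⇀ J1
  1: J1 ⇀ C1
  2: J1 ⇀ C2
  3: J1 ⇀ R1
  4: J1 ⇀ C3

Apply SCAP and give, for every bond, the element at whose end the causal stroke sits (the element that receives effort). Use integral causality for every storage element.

#0 stroke→J1  (Se1: effort source, stroke at far end)
#1 stroke→J1  (C1 integral (e out))
#2 stroke→J1  (C2 outputs effort q/C2)
#4 stroke→J1  (C3 integral (e out))
#3 stroke→R1  (closing 1-jn rule on J1)

bond 0 stroke at J1
bond 1 stroke at J1
bond 2 stroke at J1
bond 3 stroke at R1
bond 4 stroke at J1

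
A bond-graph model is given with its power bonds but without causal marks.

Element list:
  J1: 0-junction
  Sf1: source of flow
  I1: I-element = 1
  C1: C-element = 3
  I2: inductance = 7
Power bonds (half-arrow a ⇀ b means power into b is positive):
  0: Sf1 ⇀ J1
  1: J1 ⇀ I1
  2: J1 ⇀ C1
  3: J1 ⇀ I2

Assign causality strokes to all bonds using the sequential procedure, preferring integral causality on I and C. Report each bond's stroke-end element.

#0 stroke→Sf1  (Sf1 (Sf) sets flow on bond)
#1 stroke→I1  (I1 outputs flow p/I1)
#2 stroke→J1  (C1: C, integral causality)
#3 stroke→I2  (common-e at J1 fixed by 2)

β0 →Sf1
β1 →I1
β2 →J1
β3 →I2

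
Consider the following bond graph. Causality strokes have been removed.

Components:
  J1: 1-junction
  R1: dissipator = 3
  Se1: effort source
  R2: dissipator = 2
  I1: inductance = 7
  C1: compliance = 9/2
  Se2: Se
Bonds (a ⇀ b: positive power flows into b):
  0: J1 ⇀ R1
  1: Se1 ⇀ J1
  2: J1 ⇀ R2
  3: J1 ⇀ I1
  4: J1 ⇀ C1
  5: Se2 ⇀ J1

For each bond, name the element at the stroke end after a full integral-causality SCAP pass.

b1 →J1  (Se1 (Se) sets effort on bond)
b5 →J1  (Se2: effort source, stroke at far end)
b3 →I1  (I1: I, integral causality)
b0 →J1  (J1 flow already set via bond 3)
b2 →J1  (J1: bond 3 brought flow, rest push out)
b4 →J1  (J1 flow already set via bond 3)

β0 stroke at J1
β1 stroke at J1
β2 stroke at J1
β3 stroke at I1
β4 stroke at J1
β5 stroke at J1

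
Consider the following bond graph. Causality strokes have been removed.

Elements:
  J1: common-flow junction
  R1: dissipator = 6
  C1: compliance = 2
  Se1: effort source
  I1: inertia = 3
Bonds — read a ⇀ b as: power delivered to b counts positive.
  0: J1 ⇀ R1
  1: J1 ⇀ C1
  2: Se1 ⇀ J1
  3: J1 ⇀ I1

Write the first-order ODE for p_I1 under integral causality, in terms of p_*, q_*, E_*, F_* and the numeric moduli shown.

dp_I1/dt = E_Se1 - 2*p_I1 - q_C1/2

b2 stroke→J1  (source Se1 imposes e)
b1 stroke→J1  (C1: C, integral causality)
b3 stroke→I1  (prefer integral on I1)
b0 stroke→J1  (J1 flow already set via bond 3)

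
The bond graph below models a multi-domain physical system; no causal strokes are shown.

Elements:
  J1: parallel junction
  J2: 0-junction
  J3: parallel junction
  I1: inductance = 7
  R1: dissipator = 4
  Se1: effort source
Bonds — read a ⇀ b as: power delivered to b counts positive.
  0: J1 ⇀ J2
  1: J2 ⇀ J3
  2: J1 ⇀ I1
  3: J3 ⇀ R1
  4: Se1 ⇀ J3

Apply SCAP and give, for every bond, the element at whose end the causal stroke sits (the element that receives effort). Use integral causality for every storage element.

bond 4 →J3  (Se1: effort source, stroke at far end)
bond 1 →J2  (J3 effort already set via bond 4)
bond 3 →R1  (common-e at J3 fixed by 4)
bond 0 →J1  (0-jn J2 has e-setter on 1)
bond 2 →I1  (common-e at J1 fixed by 0)

#0 |J1
#1 |J2
#2 |I1
#3 |R1
#4 |J3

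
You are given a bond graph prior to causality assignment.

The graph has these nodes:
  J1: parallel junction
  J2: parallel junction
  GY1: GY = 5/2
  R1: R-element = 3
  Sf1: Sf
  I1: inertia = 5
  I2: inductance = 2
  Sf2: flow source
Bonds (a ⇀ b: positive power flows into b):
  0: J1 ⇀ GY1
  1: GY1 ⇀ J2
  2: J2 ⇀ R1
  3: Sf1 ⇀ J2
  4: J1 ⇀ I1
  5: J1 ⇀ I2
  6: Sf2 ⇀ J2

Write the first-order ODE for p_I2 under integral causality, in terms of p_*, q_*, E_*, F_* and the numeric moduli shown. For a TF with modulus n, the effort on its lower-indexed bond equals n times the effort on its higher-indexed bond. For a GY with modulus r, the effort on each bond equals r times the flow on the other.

β3 stroke→Sf1  (source Sf1 imposes f)
β6 stroke→Sf2  (Sf2 (Sf) sets flow on bond)
β4 stroke→I1  (I1 integral (f out))
β5 stroke→I2  (I2: I, integral causality)
β0 stroke→J1  (closing 0-jn rule on J1)
β1 stroke→J2  (GY1: gyrator matches bond 0)
β2 stroke→R1  (J2: bond 1 brought effort, rest push out)

dp_I2/dt = -5*F_Sf1/2 - 5*F_Sf2/2 - 5*p_I1/12 - 25*p_I2/24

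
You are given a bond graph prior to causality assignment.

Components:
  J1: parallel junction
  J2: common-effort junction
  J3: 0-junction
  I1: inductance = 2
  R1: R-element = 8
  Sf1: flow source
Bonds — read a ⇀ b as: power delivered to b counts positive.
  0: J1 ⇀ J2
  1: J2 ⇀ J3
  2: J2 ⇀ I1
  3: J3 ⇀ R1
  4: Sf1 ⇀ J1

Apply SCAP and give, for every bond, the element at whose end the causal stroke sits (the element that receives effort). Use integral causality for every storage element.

bond 4 →Sf1  (Sf1 (Sf) sets flow on bond)
bond 0 →J1  (closing 0-jn rule on J1)
bond 2 →I1  (I1 integral (f out))
bond 1 →J2  (J2: last free bond brings effort in)
bond 3 →J3  (J3: last free bond brings effort in)

b0 |J1
b1 |J2
b2 |I1
b3 |J3
b4 |Sf1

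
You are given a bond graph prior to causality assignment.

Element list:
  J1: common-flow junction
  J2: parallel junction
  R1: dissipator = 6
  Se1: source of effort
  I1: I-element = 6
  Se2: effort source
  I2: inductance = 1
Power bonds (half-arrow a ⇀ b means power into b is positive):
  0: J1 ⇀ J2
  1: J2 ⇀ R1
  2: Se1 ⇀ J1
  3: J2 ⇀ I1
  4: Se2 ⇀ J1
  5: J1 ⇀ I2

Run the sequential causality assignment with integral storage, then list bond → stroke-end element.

bond 0 stroke at J1
bond 1 stroke at J2
bond 2 stroke at J1
bond 3 stroke at I1
bond 4 stroke at J1
bond 5 stroke at I2

b2 |J1  (source Se1 imposes e)
b4 |J1  (Se2 (Se) sets effort on bond)
b3 |I1  (I1 outputs flow p/I1)
b5 |I2  (I2: I, integral causality)
b0 |J1  (J1 flow already set via bond 5)
b1 |J2  (J2 needs exactly one e-in)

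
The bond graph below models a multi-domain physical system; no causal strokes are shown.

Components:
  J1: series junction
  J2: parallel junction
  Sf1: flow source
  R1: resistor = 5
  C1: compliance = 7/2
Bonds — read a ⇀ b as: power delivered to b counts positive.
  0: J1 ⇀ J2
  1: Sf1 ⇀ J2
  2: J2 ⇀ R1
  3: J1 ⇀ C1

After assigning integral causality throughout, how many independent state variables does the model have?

bond 1 →Sf1  (Sf1: flow source, stroke at near end)
bond 3 →J1  (C1 integral (e out))
bond 0 →J2  (J1: last free bond brings flow in)
bond 2 →R1  (J2 effort already set via bond 0)

1  (C1 all integral)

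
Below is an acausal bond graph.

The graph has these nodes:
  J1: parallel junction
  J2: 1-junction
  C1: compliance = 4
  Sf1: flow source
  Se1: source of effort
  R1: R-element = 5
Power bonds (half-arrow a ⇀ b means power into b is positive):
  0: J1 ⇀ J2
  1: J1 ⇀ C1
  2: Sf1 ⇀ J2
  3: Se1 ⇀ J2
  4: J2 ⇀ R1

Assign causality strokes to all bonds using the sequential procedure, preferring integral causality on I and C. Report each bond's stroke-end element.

b2 stroke→Sf1  (source Sf1 imposes f)
b3 stroke→J2  (Se1 fixes effort; stroke away)
b0 stroke→J2  (1-jn J2 has f-setter on 2)
b4 stroke→J2  (1-jn J2 has f-setter on 2)
b1 stroke→J1  (closing 0-jn rule on J1)

β0 |J2
β1 |J1
β2 |Sf1
β3 |J2
β4 |J2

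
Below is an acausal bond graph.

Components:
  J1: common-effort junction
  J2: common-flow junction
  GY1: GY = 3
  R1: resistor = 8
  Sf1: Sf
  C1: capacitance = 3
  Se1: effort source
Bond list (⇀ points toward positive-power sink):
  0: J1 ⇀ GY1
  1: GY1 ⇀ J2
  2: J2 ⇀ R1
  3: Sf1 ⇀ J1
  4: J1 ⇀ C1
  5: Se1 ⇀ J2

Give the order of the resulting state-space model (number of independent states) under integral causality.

1  (C1 all integral)

#3 stroke at Sf1  (Sf1 (Sf) sets flow on bond)
#5 stroke at J2  (Se1 fixes effort; stroke away)
#4 stroke at J1  (C1 outputs effort q/C1)
#0 stroke at GY1  (common-e at J1 fixed by 4)
#1 stroke at GY1  (GY GY1: same side as bond 0)
#2 stroke at J2  (J2: bond 1 brought flow, rest push out)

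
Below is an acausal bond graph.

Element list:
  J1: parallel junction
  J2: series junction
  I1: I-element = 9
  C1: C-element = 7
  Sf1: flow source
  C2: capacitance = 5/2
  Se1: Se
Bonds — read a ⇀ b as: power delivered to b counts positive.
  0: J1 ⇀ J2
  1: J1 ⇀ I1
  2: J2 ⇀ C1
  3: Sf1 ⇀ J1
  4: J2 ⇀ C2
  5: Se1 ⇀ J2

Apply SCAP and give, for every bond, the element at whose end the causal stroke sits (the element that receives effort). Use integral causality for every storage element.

bond 3 →Sf1  (Sf1 fixes flow; stroke at Sf1)
bond 5 →J2  (Se1 (Se) sets effort on bond)
bond 1 →I1  (I1: I, integral causality)
bond 0 →J1  (closing 0-jn rule on J1)
bond 2 →J2  (common-f at J2 fixed by 0)
bond 4 →J2  (1-jn J2 has f-setter on 0)

bond 0 →J1
bond 1 →I1
bond 2 →J2
bond 3 →Sf1
bond 4 →J2
bond 5 →J2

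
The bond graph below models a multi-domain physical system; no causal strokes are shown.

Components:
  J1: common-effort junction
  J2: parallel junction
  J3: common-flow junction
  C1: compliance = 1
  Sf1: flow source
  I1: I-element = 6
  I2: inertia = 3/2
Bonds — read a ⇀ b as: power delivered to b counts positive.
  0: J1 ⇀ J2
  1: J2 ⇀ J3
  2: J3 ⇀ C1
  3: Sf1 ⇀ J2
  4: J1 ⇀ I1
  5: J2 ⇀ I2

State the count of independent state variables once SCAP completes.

3  (C1, I1, I2 all integral)

β3 stroke at Sf1  (Sf1: flow source, stroke at near end)
β2 stroke at J3  (prefer integral on C1)
β1 stroke at J2  (closing 1-jn rule on J3)
β0 stroke at J1  (J2: bond 1 brought effort, rest push out)
β5 stroke at I2  (common-e at J2 fixed by 1)
β4 stroke at I1  (J1 effort already set via bond 0)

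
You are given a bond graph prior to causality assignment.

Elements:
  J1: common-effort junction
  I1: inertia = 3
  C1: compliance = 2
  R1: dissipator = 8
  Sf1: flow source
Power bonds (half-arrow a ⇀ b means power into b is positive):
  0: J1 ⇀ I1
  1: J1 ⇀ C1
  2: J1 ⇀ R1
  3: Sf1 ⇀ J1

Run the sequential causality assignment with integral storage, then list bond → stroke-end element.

β3 stroke→Sf1  (Sf1: flow source, stroke at near end)
β0 stroke→I1  (prefer integral on I1)
β1 stroke→J1  (C1 outputs effort q/C1)
β2 stroke→R1  (common-e at J1 fixed by 1)

bond 0 stroke at I1
bond 1 stroke at J1
bond 2 stroke at R1
bond 3 stroke at Sf1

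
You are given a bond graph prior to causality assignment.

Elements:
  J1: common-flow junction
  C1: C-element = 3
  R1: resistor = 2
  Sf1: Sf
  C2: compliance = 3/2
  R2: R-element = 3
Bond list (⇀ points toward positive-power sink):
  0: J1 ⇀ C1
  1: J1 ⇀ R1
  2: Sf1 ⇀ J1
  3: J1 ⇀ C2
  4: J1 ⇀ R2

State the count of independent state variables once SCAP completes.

2  (C1, C2 all integral)

bond 2 stroke→Sf1  (Sf1: flow source, stroke at near end)
bond 0 stroke→J1  (common-f at J1 fixed by 2)
bond 1 stroke→J1  (J1: bond 2 brought flow, rest push out)
bond 3 stroke→J1  (1-jn J1 has f-setter on 2)
bond 4 stroke→J1  (1-jn J1 has f-setter on 2)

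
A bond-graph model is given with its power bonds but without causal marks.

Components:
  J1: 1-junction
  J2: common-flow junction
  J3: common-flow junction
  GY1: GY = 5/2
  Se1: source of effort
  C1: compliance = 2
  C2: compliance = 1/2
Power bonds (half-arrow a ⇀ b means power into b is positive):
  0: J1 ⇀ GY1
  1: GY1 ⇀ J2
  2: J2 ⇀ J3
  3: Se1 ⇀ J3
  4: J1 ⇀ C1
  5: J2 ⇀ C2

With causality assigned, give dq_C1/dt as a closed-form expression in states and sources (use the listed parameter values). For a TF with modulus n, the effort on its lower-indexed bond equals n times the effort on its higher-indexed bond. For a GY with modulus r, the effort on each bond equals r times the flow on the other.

bond 3 |J3  (source Se1 imposes e)
bond 2 |J2  (J3 needs exactly one f-in)
bond 4 |J1  (C1: C, integral causality)
bond 0 |GY1  (closing 1-jn rule on J1)
bond 1 |GY1  (through GY1, causality inverts; strokes same side of GY1)
bond 5 |J2  (1-jn J2 has f-setter on 1)

dq_C1/dt = -2*E_Se1/5 + 4*q_C2/5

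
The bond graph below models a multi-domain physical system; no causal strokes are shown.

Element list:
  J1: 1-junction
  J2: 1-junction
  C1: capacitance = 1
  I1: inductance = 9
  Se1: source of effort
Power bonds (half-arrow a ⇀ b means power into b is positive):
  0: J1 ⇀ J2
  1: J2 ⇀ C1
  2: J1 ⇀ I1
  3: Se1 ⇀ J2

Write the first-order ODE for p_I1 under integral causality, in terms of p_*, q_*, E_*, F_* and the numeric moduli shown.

dp_I1/dt = E_Se1 - q_C1

β3 →J2  (Se1 fixes effort; stroke away)
β1 →J2  (C1: C, integral causality)
β0 →J1  (only one flow-in slot at J2)
β2 →I1  (closing 1-jn rule on J1)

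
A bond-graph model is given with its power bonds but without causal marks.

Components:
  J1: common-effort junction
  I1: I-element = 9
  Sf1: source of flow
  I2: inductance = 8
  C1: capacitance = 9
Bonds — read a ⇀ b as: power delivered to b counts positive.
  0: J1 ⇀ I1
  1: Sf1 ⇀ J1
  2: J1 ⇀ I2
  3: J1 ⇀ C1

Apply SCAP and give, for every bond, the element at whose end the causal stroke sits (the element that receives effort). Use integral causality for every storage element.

bond 1 stroke at Sf1  (source Sf1 imposes f)
bond 0 stroke at I1  (I1: I, integral causality)
bond 2 stroke at I2  (prefer integral on I2)
bond 3 stroke at J1  (closing 0-jn rule on J1)

b0 →I1
b1 →Sf1
b2 →I2
b3 →J1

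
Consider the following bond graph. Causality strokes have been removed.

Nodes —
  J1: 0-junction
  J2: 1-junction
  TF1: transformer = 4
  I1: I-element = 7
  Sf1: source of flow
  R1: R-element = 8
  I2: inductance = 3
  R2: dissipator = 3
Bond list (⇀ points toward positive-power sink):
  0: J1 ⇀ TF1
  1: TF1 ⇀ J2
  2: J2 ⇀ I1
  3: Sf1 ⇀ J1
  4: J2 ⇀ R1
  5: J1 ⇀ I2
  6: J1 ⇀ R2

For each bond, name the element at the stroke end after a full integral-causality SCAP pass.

β0 stroke→TF1
β1 stroke→J2
β2 stroke→I1
β3 stroke→Sf1
β4 stroke→J2
β5 stroke→I2
β6 stroke→J1

b3 stroke→Sf1  (Sf1 fixes flow; stroke at Sf1)
b2 stroke→I1  (prefer integral on I1)
b1 stroke→J2  (common-f at J2 fixed by 2)
b4 stroke→J2  (J2 flow already set via bond 2)
b0 stroke→TF1  (through TF1, causality passes straight; one stroke at TF1)
b5 stroke→I2  (prefer integral on I2)
b6 stroke→J1  (J1 needs exactly one e-in)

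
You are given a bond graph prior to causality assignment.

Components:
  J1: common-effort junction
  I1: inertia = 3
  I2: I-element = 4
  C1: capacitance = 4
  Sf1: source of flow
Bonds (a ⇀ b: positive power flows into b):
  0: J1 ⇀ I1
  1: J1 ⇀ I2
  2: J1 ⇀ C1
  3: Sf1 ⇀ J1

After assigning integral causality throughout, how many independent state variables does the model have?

3  (C1, I1, I2 all integral)

bond 3 |Sf1  (Sf1 (Sf) sets flow on bond)
bond 0 |I1  (prefer integral on I1)
bond 1 |I2  (I2 outputs flow p/I2)
bond 2 |J1  (closing 0-jn rule on J1)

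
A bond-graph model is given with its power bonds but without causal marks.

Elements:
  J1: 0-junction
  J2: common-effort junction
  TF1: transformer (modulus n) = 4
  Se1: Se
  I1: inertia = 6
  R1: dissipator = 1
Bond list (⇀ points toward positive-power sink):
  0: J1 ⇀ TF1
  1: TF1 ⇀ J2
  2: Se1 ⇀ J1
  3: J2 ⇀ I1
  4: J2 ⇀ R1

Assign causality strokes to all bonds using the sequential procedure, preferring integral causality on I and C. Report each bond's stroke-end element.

#0 stroke at TF1
#1 stroke at J2
#2 stroke at J1
#3 stroke at I1
#4 stroke at R1

b2 →J1  (Se1: effort source, stroke at far end)
b0 →TF1  (J1 effort already set via bond 2)
b1 →J2  (TF TF1: opposite of bond 0)
b3 →I1  (J2 effort already set via bond 1)
b4 →R1  (J2: bond 1 brought effort, rest push out)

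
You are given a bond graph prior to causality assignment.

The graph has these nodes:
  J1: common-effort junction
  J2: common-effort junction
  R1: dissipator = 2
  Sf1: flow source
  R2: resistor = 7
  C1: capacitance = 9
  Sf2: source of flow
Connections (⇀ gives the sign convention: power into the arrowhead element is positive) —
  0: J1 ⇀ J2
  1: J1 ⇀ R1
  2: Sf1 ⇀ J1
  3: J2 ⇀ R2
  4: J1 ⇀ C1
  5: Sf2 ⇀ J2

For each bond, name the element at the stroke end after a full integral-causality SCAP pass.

bond 0 →J2
bond 1 →R1
bond 2 →Sf1
bond 3 →R2
bond 4 →J1
bond 5 →Sf2

#2 →Sf1  (Sf1: flow source, stroke at near end)
#5 →Sf2  (source Sf2 imposes f)
#4 →J1  (prefer integral on C1)
#0 →J2  (J1 effort already set via bond 4)
#1 →R1  (common-e at J1 fixed by 4)
#3 →R2  (J2: bond 0 brought effort, rest push out)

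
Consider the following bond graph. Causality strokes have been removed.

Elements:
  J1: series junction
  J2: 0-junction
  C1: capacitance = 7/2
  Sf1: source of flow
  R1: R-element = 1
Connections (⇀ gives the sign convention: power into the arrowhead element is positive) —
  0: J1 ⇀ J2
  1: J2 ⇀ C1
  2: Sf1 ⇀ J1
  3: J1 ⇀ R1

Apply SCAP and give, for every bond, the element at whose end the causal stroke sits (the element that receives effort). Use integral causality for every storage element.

#2 stroke at Sf1  (Sf1: flow source, stroke at near end)
#0 stroke at J1  (1-jn J1 has f-setter on 2)
#3 stroke at J1  (1-jn J1 has f-setter on 2)
#1 stroke at J2  (only one effort-in slot at J2)

β0 stroke→J1
β1 stroke→J2
β2 stroke→Sf1
β3 stroke→J1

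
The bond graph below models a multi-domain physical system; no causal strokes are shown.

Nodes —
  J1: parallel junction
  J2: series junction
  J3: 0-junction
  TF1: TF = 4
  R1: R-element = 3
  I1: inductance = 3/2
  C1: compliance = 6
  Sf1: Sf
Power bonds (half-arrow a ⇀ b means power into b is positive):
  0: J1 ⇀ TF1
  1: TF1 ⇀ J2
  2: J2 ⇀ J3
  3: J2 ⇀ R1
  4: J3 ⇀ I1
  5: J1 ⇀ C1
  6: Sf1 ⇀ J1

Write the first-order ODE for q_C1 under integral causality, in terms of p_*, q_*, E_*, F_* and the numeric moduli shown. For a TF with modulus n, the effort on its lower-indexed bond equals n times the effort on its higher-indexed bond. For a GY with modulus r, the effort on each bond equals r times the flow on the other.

dq_C1/dt = F_Sf1 - p_I1/6

b6 |Sf1  (Sf1: flow source, stroke at near end)
b4 |I1  (prefer integral on I1)
b2 |J3  (J3 needs exactly one e-in)
b1 |J2  (common-f at J2 fixed by 2)
b3 |J2  (J2 flow already set via bond 2)
b0 |TF1  (TF TF1: opposite of bond 1)
b5 |J1  (only one effort-in slot at J1)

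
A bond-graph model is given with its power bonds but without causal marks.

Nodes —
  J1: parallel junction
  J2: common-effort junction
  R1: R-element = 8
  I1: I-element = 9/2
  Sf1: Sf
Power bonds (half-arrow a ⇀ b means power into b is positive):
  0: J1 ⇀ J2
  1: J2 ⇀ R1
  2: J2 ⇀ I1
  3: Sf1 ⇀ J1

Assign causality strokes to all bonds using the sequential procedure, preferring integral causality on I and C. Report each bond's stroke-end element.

b0 stroke at J1
b1 stroke at J2
b2 stroke at I1
b3 stroke at Sf1

bond 3 →Sf1  (Sf1 (Sf) sets flow on bond)
bond 0 →J1  (J1 needs exactly one e-in)
bond 2 →I1  (I1 integral (f out))
bond 1 →J2  (only one effort-in slot at J2)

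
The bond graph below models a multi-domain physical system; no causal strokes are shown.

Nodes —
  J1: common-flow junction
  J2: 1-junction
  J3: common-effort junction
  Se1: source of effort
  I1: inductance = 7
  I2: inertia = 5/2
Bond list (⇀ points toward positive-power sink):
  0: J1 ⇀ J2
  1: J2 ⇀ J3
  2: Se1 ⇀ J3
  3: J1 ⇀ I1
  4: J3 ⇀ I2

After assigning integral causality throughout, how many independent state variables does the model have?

β2 stroke at J3  (Se1 fixes effort; stroke away)
β1 stroke at J2  (J3 effort already set via bond 2)
β4 stroke at I2  (common-e at J3 fixed by 2)
β0 stroke at J1  (J2 needs exactly one f-in)
β3 stroke at I1  (J1 needs exactly one f-in)

2  (I1, I2 all integral)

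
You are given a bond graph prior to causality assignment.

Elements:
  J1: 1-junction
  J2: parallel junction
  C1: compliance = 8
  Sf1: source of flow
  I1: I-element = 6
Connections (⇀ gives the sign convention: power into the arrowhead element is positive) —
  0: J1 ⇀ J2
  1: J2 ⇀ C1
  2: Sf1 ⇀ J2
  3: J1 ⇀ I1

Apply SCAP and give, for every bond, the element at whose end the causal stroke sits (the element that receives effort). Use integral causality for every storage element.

bond 0 stroke at J1
bond 1 stroke at J2
bond 2 stroke at Sf1
bond 3 stroke at I1

b2 |Sf1  (Sf1 fixes flow; stroke at Sf1)
b1 |J2  (C1: C, integral causality)
b0 |J1  (0-jn J2 has e-setter on 1)
b3 |I1  (only one flow-in slot at J1)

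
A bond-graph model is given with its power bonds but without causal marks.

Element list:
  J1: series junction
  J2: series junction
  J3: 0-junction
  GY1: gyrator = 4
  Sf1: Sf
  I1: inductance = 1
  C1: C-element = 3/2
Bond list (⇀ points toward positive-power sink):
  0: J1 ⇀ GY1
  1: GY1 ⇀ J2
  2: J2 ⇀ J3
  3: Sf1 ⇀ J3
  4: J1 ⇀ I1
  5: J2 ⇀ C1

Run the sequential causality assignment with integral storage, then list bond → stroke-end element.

b3 |Sf1  (Sf1 fixes flow; stroke at Sf1)
b2 |J3  (closing 0-jn rule on J3)
b1 |J2  (common-f at J2 fixed by 2)
b5 |J2  (common-f at J2 fixed by 2)
b0 |J1  (GY1: gyrator matches bond 1)
b4 |I1  (closing 1-jn rule on J1)

b0 stroke at J1
b1 stroke at J2
b2 stroke at J3
b3 stroke at Sf1
b4 stroke at I1
b5 stroke at J2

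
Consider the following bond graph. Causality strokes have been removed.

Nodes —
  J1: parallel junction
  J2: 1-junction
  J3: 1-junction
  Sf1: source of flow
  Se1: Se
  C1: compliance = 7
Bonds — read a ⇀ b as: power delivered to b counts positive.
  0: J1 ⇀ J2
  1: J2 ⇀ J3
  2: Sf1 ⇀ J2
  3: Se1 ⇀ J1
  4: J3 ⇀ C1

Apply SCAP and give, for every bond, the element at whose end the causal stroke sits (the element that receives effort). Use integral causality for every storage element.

b2 stroke→Sf1  (source Sf1 imposes f)
b3 stroke→J1  (Se1 (Se) sets effort on bond)
b0 stroke→J2  (J1: bond 3 brought effort, rest push out)
b1 stroke→J2  (common-f at J2 fixed by 2)
b4 stroke→J3  (common-f at J3 fixed by 1)

bond 0 stroke→J2
bond 1 stroke→J2
bond 2 stroke→Sf1
bond 3 stroke→J1
bond 4 stroke→J3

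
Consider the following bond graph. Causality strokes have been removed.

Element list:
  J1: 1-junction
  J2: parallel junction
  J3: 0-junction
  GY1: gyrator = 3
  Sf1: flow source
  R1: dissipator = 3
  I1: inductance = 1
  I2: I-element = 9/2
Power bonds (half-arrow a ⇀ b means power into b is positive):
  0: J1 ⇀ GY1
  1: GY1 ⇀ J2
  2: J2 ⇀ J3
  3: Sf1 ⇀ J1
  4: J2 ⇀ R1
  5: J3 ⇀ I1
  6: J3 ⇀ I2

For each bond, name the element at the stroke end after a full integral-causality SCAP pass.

b0 |J1
b1 |J2
b2 |J3
b3 |Sf1
b4 |R1
b5 |I1
b6 |I2

β3 |Sf1  (Sf1: flow source, stroke at near end)
β0 |J1  (common-f at J1 fixed by 3)
β1 |J2  (GY GY1: same side as bond 0)
β2 |J3  (J2: bond 1 brought effort, rest push out)
β4 |R1  (J2 effort already set via bond 1)
β5 |I1  (J3 effort already set via bond 2)
β6 |I2  (J3: bond 2 brought effort, rest push out)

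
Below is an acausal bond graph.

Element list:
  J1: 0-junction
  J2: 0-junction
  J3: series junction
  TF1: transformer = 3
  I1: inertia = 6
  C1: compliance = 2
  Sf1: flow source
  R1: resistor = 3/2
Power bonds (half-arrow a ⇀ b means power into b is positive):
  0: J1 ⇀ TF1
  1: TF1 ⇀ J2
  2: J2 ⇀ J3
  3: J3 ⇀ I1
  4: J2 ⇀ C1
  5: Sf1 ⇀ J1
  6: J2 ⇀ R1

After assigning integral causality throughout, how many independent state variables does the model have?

bond 5 |Sf1  (source Sf1 imposes f)
bond 0 |J1  (J1 needs exactly one e-in)
bond 1 |TF1  (through TF1, causality passes straight; one stroke at TF1)
bond 3 |I1  (prefer integral on I1)
bond 2 |J3  (J3 flow already set via bond 3)
bond 4 |J2  (C1 outputs effort q/C1)
bond 6 |R1  (0-jn J2 has e-setter on 4)

2  (C1, I1 all integral)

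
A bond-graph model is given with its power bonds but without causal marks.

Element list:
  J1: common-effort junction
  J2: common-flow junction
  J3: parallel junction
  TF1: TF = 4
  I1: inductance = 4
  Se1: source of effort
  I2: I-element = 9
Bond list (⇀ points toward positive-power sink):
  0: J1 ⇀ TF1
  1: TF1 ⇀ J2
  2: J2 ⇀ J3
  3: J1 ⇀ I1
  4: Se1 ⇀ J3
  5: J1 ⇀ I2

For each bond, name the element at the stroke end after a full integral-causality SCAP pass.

b4 →J3  (Se1 (Se) sets effort on bond)
b2 →J2  (common-e at J3 fixed by 4)
b1 →TF1  (J2: last free bond brings flow in)
b0 →J1  (TF1: transformer flips bond 1)
b3 →I1  (common-e at J1 fixed by 0)
b5 →I2  (J1: bond 0 brought effort, rest push out)

β0 |J1
β1 |TF1
β2 |J2
β3 |I1
β4 |J3
β5 |I2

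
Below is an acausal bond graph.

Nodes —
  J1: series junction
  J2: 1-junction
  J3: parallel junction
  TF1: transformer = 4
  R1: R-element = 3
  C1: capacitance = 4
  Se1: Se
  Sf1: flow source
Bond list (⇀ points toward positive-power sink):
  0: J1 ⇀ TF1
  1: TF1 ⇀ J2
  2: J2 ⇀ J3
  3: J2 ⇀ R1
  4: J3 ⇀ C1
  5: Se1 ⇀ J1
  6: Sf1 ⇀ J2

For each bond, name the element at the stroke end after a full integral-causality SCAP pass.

β0 |TF1
β1 |J2
β2 |J2
β3 |J2
β4 |J3
β5 |J1
β6 |Sf1

bond 5 |J1  (Se1 (Se) sets effort on bond)
bond 6 |Sf1  (Sf1 fixes flow; stroke at Sf1)
bond 0 |TF1  (closing 1-jn rule on J1)
bond 1 |J2  (1-jn J2 has f-setter on 6)
bond 2 |J2  (common-f at J2 fixed by 6)
bond 3 |J2  (common-f at J2 fixed by 6)
bond 4 |J3  (J3 needs exactly one e-in)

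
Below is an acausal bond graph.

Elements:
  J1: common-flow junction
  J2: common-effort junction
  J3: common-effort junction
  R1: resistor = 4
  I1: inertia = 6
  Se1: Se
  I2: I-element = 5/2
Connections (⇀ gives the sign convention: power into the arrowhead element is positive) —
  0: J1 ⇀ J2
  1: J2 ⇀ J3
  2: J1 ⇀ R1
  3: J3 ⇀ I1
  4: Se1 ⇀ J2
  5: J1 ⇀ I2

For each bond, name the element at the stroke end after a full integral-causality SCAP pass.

bond 0 |J1
bond 1 |J3
bond 2 |J1
bond 3 |I1
bond 4 |J2
bond 5 |I2

b4 stroke→J2  (source Se1 imposes e)
b0 stroke→J1  (J2: bond 4 brought effort, rest push out)
b1 stroke→J3  (0-jn J2 has e-setter on 4)
b3 stroke→I1  (J3: bond 1 brought effort, rest push out)
b5 stroke→I2  (I2 outputs flow p/I2)
b2 stroke→J1  (J1 flow already set via bond 5)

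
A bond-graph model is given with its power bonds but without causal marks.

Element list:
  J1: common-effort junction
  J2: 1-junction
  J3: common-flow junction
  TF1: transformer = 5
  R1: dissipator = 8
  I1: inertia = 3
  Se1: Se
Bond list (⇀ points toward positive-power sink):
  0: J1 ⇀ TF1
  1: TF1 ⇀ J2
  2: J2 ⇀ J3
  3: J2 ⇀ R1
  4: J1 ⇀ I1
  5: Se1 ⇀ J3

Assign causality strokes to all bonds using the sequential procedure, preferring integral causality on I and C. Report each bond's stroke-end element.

bond 5 →J3  (Se1 (Se) sets effort on bond)
bond 2 →J2  (closing 1-jn rule on J3)
bond 4 →I1  (prefer integral on I1)
bond 0 →J1  (only one effort-in slot at J1)
bond 1 →TF1  (through TF1, causality passes straight; one stroke at TF1)
bond 3 →J2  (J2 flow already set via bond 1)

#0 |J1
#1 |TF1
#2 |J2
#3 |J2
#4 |I1
#5 |J3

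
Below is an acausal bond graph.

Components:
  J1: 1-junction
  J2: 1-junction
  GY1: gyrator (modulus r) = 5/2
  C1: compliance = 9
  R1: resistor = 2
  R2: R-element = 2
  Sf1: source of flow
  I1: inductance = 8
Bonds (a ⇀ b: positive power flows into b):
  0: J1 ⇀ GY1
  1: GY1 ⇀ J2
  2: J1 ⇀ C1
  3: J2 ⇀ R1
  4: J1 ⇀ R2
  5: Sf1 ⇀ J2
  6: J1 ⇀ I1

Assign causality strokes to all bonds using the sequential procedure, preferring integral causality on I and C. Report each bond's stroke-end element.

bond 5 |Sf1  (Sf1 (Sf) sets flow on bond)
bond 1 |J2  (1-jn J2 has f-setter on 5)
bond 3 |J2  (1-jn J2 has f-setter on 5)
bond 0 |J1  (through GY1, causality inverts; strokes same side of GY1)
bond 2 |J1  (C1: C, integral causality)
bond 6 |I1  (I1: I, integral causality)
bond 4 |J1  (1-jn J1 has f-setter on 6)

b0 →J1
b1 →J2
b2 →J1
b3 →J2
b4 →J1
b5 →Sf1
b6 →I1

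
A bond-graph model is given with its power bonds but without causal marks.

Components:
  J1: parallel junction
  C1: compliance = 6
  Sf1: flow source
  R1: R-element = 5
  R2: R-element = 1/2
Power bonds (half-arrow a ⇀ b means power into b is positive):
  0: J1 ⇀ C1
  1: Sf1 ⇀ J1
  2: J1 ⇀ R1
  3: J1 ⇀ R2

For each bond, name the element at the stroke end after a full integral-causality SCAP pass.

b0 →J1
b1 →Sf1
b2 →R1
b3 →R2

bond 1 stroke→Sf1  (Sf1 (Sf) sets flow on bond)
bond 0 stroke→J1  (C1 outputs effort q/C1)
bond 2 stroke→R1  (J1 effort already set via bond 0)
bond 3 stroke→R2  (common-e at J1 fixed by 0)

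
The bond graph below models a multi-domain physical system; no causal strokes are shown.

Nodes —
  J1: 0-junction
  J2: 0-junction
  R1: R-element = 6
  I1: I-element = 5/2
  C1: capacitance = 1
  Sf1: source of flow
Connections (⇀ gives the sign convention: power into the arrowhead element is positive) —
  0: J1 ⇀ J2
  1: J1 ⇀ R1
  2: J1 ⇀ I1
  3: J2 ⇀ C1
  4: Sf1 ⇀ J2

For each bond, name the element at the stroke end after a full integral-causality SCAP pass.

b4 stroke→Sf1  (Sf1 (Sf) sets flow on bond)
b2 stroke→I1  (I1: I, integral causality)
b3 stroke→J2  (prefer integral on C1)
b0 stroke→J1  (common-e at J2 fixed by 3)
b1 stroke→R1  (J1 effort already set via bond 0)

b0 →J1
b1 →R1
b2 →I1
b3 →J2
b4 →Sf1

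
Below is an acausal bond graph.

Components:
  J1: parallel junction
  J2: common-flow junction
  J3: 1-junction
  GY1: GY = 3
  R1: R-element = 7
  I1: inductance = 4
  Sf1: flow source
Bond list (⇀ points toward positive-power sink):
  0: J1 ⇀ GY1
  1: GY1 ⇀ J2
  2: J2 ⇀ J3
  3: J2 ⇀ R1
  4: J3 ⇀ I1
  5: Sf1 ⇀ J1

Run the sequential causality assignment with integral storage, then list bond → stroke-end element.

b5 |Sf1  (Sf1 fixes flow; stroke at Sf1)
b0 |J1  (only one effort-in slot at J1)
b1 |J2  (GY1: gyrator matches bond 0)
b4 |I1  (I1: I, integral causality)
b2 |J3  (J3: bond 4 brought flow, rest push out)
b3 |J2  (J2 flow already set via bond 2)

b0 stroke→J1
b1 stroke→J2
b2 stroke→J3
b3 stroke→J2
b4 stroke→I1
b5 stroke→Sf1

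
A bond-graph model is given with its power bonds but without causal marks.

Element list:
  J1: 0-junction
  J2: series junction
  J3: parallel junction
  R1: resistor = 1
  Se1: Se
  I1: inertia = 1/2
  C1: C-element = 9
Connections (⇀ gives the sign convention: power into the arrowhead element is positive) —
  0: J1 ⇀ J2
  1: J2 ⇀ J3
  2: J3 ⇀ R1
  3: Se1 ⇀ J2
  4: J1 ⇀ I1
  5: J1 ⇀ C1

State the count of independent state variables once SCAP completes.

2  (C1, I1 all integral)

β3 stroke at J2  (source Se1 imposes e)
β4 stroke at I1  (I1 integral (f out))
β5 stroke at J1  (C1 integral (e out))
β0 stroke at J2  (common-e at J1 fixed by 5)
β1 stroke at J3  (closing 1-jn rule on J2)
β2 stroke at R1  (J3 effort already set via bond 1)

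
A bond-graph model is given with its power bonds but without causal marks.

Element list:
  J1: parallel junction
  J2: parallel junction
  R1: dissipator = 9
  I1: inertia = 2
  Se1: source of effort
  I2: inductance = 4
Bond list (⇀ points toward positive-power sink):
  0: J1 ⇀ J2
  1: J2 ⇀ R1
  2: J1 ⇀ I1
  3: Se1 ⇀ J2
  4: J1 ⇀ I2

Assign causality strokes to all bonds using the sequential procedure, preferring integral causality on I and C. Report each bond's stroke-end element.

bond 3 |J2  (Se1: effort source, stroke at far end)
bond 0 |J1  (J2: bond 3 brought effort, rest push out)
bond 1 |R1  (0-jn J2 has e-setter on 3)
bond 2 |I1  (common-e at J1 fixed by 0)
bond 4 |I2  (J1: bond 0 brought effort, rest push out)

b0 →J1
b1 →R1
b2 →I1
b3 →J2
b4 →I2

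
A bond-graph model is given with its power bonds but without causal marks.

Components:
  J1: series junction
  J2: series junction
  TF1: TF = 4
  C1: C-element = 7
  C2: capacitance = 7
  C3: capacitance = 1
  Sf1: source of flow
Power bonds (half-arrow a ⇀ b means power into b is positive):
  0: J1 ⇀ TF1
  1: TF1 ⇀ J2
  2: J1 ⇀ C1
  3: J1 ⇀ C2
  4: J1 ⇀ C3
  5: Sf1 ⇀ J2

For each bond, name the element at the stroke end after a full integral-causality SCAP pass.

β5 stroke→Sf1  (Sf1 (Sf) sets flow on bond)
β1 stroke→J2  (1-jn J2 has f-setter on 5)
β0 stroke→TF1  (through TF1, causality passes straight; one stroke at TF1)
β2 stroke→J1  (J1: bond 0 brought flow, rest push out)
β3 stroke→J1  (common-f at J1 fixed by 0)
β4 stroke→J1  (common-f at J1 fixed by 0)

#0 stroke→TF1
#1 stroke→J2
#2 stroke→J1
#3 stroke→J1
#4 stroke→J1
#5 stroke→Sf1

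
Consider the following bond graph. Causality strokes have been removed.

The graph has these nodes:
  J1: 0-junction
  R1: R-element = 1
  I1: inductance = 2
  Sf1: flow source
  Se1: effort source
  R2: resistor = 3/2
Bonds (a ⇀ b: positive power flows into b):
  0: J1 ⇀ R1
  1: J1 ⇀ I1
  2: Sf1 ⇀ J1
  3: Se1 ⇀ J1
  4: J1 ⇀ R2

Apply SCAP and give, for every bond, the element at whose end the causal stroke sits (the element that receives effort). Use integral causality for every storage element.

bond 0 →R1
bond 1 →I1
bond 2 →Sf1
bond 3 →J1
bond 4 →R2

#2 stroke→Sf1  (Sf1 fixes flow; stroke at Sf1)
#3 stroke→J1  (Se1: effort source, stroke at far end)
#0 stroke→R1  (J1: bond 3 brought effort, rest push out)
#1 stroke→I1  (J1: bond 3 brought effort, rest push out)
#4 stroke→R2  (0-jn J1 has e-setter on 3)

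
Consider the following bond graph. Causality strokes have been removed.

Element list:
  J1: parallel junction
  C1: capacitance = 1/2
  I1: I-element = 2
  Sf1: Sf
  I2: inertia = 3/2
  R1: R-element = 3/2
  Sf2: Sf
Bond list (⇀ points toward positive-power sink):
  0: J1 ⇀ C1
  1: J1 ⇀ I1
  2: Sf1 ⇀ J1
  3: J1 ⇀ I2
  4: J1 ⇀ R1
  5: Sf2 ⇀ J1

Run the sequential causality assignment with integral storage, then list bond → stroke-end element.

b0 →J1
b1 →I1
b2 →Sf1
b3 →I2
b4 →R1
b5 →Sf2

b2 stroke at Sf1  (Sf1: flow source, stroke at near end)
b5 stroke at Sf2  (Sf2: flow source, stroke at near end)
b0 stroke at J1  (prefer integral on C1)
b1 stroke at I1  (J1 effort already set via bond 0)
b3 stroke at I2  (common-e at J1 fixed by 0)
b4 stroke at R1  (J1 effort already set via bond 0)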